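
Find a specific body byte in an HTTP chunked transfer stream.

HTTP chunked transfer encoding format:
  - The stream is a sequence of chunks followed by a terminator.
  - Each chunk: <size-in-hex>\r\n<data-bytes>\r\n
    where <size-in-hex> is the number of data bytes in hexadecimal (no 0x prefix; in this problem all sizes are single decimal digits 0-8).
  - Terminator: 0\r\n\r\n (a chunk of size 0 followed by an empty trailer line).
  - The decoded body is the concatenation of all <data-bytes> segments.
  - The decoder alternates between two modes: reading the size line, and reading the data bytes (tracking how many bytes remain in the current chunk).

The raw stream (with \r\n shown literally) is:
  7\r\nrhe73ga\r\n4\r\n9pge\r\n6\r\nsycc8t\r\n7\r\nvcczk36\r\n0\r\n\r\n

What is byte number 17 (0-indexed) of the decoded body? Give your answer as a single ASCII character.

Chunk 1: stream[0..1]='7' size=0x7=7, data at stream[3..10]='rhe73ga' -> body[0..7], body so far='rhe73ga'
Chunk 2: stream[12..13]='4' size=0x4=4, data at stream[15..19]='9pge' -> body[7..11], body so far='rhe73ga9pge'
Chunk 3: stream[21..22]='6' size=0x6=6, data at stream[24..30]='sycc8t' -> body[11..17], body so far='rhe73ga9pgesycc8t'
Chunk 4: stream[32..33]='7' size=0x7=7, data at stream[35..42]='vcczk36' -> body[17..24], body so far='rhe73ga9pgesycc8tvcczk36'
Chunk 5: stream[44..45]='0' size=0 (terminator). Final body='rhe73ga9pgesycc8tvcczk36' (24 bytes)
Body byte 17 = 'v'

Answer: v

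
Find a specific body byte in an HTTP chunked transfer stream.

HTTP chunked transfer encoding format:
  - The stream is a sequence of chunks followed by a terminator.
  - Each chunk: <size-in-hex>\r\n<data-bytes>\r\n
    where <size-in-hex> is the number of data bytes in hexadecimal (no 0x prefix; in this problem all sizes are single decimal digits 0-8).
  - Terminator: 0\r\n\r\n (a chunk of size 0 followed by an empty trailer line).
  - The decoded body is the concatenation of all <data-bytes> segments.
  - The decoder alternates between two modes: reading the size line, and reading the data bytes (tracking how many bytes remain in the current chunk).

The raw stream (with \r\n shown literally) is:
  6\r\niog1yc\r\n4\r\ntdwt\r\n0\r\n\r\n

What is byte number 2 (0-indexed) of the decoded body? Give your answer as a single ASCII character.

Chunk 1: stream[0..1]='6' size=0x6=6, data at stream[3..9]='iog1yc' -> body[0..6], body so far='iog1yc'
Chunk 2: stream[11..12]='4' size=0x4=4, data at stream[14..18]='tdwt' -> body[6..10], body so far='iog1yctdwt'
Chunk 3: stream[20..21]='0' size=0 (terminator). Final body='iog1yctdwt' (10 bytes)
Body byte 2 = 'g'

Answer: g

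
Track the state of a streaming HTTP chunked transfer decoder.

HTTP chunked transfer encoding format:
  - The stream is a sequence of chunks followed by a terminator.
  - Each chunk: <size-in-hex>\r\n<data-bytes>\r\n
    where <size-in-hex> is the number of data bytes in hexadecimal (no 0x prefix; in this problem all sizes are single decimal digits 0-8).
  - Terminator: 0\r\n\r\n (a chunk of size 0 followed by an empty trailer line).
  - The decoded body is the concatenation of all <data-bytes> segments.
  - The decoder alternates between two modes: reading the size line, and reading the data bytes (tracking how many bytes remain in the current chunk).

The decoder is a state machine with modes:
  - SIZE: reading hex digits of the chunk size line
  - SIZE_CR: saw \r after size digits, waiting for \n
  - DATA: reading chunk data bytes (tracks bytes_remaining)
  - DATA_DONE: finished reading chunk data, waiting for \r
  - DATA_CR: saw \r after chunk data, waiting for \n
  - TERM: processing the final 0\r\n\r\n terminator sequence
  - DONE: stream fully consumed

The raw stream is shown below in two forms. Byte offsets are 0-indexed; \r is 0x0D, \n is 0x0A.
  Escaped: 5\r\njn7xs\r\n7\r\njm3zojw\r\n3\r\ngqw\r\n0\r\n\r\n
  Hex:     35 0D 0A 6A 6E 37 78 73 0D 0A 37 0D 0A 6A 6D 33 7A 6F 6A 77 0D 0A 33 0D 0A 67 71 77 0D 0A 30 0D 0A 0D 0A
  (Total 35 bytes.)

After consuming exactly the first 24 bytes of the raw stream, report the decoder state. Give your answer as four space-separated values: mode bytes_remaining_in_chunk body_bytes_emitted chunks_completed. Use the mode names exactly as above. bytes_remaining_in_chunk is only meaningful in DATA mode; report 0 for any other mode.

Answer: SIZE_CR 0 12 2

Derivation:
Byte 0 = '5': mode=SIZE remaining=0 emitted=0 chunks_done=0
Byte 1 = 0x0D: mode=SIZE_CR remaining=0 emitted=0 chunks_done=0
Byte 2 = 0x0A: mode=DATA remaining=5 emitted=0 chunks_done=0
Byte 3 = 'j': mode=DATA remaining=4 emitted=1 chunks_done=0
Byte 4 = 'n': mode=DATA remaining=3 emitted=2 chunks_done=0
Byte 5 = '7': mode=DATA remaining=2 emitted=3 chunks_done=0
Byte 6 = 'x': mode=DATA remaining=1 emitted=4 chunks_done=0
Byte 7 = 's': mode=DATA_DONE remaining=0 emitted=5 chunks_done=0
Byte 8 = 0x0D: mode=DATA_CR remaining=0 emitted=5 chunks_done=0
Byte 9 = 0x0A: mode=SIZE remaining=0 emitted=5 chunks_done=1
Byte 10 = '7': mode=SIZE remaining=0 emitted=5 chunks_done=1
Byte 11 = 0x0D: mode=SIZE_CR remaining=0 emitted=5 chunks_done=1
Byte 12 = 0x0A: mode=DATA remaining=7 emitted=5 chunks_done=1
Byte 13 = 'j': mode=DATA remaining=6 emitted=6 chunks_done=1
Byte 14 = 'm': mode=DATA remaining=5 emitted=7 chunks_done=1
Byte 15 = '3': mode=DATA remaining=4 emitted=8 chunks_done=1
Byte 16 = 'z': mode=DATA remaining=3 emitted=9 chunks_done=1
Byte 17 = 'o': mode=DATA remaining=2 emitted=10 chunks_done=1
Byte 18 = 'j': mode=DATA remaining=1 emitted=11 chunks_done=1
Byte 19 = 'w': mode=DATA_DONE remaining=0 emitted=12 chunks_done=1
Byte 20 = 0x0D: mode=DATA_CR remaining=0 emitted=12 chunks_done=1
Byte 21 = 0x0A: mode=SIZE remaining=0 emitted=12 chunks_done=2
Byte 22 = '3': mode=SIZE remaining=0 emitted=12 chunks_done=2
Byte 23 = 0x0D: mode=SIZE_CR remaining=0 emitted=12 chunks_done=2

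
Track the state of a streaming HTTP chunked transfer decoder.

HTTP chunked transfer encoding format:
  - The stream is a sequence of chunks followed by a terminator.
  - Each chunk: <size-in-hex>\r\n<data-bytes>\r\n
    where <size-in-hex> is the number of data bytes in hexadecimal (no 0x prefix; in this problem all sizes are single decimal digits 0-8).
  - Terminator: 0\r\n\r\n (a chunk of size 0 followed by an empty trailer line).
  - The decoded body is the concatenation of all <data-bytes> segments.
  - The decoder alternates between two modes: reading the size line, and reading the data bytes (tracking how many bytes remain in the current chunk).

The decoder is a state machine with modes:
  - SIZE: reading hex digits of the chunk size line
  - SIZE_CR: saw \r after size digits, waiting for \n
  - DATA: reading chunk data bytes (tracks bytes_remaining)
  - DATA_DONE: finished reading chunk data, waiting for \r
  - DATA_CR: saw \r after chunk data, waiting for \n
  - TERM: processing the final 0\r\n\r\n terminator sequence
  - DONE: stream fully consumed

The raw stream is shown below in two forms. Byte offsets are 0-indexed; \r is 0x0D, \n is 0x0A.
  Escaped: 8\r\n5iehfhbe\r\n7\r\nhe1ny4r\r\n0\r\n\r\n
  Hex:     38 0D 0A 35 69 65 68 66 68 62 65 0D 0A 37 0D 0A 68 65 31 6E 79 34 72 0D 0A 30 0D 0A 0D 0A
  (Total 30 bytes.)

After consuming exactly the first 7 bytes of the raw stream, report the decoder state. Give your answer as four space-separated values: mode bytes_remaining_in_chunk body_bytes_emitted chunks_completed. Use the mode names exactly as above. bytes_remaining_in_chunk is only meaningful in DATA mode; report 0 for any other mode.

Byte 0 = '8': mode=SIZE remaining=0 emitted=0 chunks_done=0
Byte 1 = 0x0D: mode=SIZE_CR remaining=0 emitted=0 chunks_done=0
Byte 2 = 0x0A: mode=DATA remaining=8 emitted=0 chunks_done=0
Byte 3 = '5': mode=DATA remaining=7 emitted=1 chunks_done=0
Byte 4 = 'i': mode=DATA remaining=6 emitted=2 chunks_done=0
Byte 5 = 'e': mode=DATA remaining=5 emitted=3 chunks_done=0
Byte 6 = 'h': mode=DATA remaining=4 emitted=4 chunks_done=0

Answer: DATA 4 4 0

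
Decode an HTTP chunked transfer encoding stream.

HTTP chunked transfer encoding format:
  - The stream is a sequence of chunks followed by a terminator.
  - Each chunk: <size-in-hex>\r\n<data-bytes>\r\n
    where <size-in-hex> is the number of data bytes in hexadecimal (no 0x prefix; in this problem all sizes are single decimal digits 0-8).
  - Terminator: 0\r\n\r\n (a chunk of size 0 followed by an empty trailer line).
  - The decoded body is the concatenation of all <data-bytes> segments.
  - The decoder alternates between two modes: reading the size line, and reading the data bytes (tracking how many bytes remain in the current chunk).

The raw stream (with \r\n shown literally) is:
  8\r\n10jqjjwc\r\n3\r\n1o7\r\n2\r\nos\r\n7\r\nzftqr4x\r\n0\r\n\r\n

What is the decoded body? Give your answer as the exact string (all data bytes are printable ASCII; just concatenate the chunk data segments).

Answer: 10jqjjwc1o7oszftqr4x

Derivation:
Chunk 1: stream[0..1]='8' size=0x8=8, data at stream[3..11]='10jqjjwc' -> body[0..8], body so far='10jqjjwc'
Chunk 2: stream[13..14]='3' size=0x3=3, data at stream[16..19]='1o7' -> body[8..11], body so far='10jqjjwc1o7'
Chunk 3: stream[21..22]='2' size=0x2=2, data at stream[24..26]='os' -> body[11..13], body so far='10jqjjwc1o7os'
Chunk 4: stream[28..29]='7' size=0x7=7, data at stream[31..38]='zftqr4x' -> body[13..20], body so far='10jqjjwc1o7oszftqr4x'
Chunk 5: stream[40..41]='0' size=0 (terminator). Final body='10jqjjwc1o7oszftqr4x' (20 bytes)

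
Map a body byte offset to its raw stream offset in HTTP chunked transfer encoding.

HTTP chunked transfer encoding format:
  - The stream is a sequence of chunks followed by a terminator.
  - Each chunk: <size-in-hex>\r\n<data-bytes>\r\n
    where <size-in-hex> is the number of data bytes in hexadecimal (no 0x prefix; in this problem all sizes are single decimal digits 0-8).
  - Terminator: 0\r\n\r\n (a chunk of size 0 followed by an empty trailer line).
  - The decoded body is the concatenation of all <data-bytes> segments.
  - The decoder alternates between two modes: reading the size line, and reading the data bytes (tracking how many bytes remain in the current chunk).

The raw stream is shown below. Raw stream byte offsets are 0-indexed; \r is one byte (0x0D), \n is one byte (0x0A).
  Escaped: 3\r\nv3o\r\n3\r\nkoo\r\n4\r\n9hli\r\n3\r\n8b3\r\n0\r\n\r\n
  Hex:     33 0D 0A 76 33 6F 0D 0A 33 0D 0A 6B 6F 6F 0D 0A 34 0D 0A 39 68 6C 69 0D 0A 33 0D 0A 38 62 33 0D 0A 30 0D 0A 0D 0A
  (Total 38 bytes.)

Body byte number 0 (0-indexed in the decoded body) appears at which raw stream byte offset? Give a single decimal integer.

Chunk 1: stream[0..1]='3' size=0x3=3, data at stream[3..6]='v3o' -> body[0..3], body so far='v3o'
Chunk 2: stream[8..9]='3' size=0x3=3, data at stream[11..14]='koo' -> body[3..6], body so far='v3okoo'
Chunk 3: stream[16..17]='4' size=0x4=4, data at stream[19..23]='9hli' -> body[6..10], body so far='v3okoo9hli'
Chunk 4: stream[25..26]='3' size=0x3=3, data at stream[28..31]='8b3' -> body[10..13], body so far='v3okoo9hli8b3'
Chunk 5: stream[33..34]='0' size=0 (terminator). Final body='v3okoo9hli8b3' (13 bytes)
Body byte 0 at stream offset 3

Answer: 3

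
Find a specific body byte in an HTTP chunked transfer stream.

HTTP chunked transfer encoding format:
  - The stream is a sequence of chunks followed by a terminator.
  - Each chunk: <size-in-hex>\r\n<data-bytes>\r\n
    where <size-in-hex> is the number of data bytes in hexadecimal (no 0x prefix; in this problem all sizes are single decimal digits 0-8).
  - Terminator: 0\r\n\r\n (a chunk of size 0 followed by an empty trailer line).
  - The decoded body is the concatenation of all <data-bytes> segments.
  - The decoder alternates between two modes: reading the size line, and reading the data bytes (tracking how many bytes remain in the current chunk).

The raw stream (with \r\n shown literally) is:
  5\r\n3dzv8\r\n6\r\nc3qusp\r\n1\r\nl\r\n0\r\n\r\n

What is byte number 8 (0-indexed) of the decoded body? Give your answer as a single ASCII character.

Answer: u

Derivation:
Chunk 1: stream[0..1]='5' size=0x5=5, data at stream[3..8]='3dzv8' -> body[0..5], body so far='3dzv8'
Chunk 2: stream[10..11]='6' size=0x6=6, data at stream[13..19]='c3qusp' -> body[5..11], body so far='3dzv8c3qusp'
Chunk 3: stream[21..22]='1' size=0x1=1, data at stream[24..25]='l' -> body[11..12], body so far='3dzv8c3quspl'
Chunk 4: stream[27..28]='0' size=0 (terminator). Final body='3dzv8c3quspl' (12 bytes)
Body byte 8 = 'u'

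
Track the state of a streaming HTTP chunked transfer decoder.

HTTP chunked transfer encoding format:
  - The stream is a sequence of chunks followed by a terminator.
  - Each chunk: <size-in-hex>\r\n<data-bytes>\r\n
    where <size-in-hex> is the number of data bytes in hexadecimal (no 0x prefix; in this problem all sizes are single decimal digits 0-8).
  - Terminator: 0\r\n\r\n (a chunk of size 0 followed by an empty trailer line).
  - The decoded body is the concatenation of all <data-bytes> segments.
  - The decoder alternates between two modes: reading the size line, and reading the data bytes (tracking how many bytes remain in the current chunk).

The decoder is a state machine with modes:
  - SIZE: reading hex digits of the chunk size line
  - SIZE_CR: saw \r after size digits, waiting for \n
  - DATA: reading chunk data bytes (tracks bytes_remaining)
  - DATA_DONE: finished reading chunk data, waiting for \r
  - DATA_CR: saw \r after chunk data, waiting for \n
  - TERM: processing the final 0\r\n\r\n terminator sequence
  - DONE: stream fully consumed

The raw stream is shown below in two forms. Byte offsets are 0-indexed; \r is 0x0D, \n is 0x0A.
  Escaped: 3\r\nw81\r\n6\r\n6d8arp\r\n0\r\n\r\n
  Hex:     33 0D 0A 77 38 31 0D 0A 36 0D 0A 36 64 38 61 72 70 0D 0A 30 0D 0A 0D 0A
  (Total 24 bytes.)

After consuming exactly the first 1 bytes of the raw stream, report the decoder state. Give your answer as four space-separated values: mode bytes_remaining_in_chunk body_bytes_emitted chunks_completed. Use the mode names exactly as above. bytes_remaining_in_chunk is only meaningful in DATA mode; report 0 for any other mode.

Answer: SIZE 0 0 0

Derivation:
Byte 0 = '3': mode=SIZE remaining=0 emitted=0 chunks_done=0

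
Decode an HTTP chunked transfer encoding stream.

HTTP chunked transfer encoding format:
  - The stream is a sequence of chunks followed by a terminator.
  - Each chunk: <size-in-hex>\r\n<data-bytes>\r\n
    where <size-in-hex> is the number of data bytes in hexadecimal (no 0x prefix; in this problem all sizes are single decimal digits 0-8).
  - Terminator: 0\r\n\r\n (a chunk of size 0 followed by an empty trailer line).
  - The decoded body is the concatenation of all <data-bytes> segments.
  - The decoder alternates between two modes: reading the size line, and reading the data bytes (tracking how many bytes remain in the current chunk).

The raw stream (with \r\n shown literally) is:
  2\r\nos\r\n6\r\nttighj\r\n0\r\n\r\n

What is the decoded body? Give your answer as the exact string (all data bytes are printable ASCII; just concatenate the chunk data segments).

Answer: osttighj

Derivation:
Chunk 1: stream[0..1]='2' size=0x2=2, data at stream[3..5]='os' -> body[0..2], body so far='os'
Chunk 2: stream[7..8]='6' size=0x6=6, data at stream[10..16]='ttighj' -> body[2..8], body so far='osttighj'
Chunk 3: stream[18..19]='0' size=0 (terminator). Final body='osttighj' (8 bytes)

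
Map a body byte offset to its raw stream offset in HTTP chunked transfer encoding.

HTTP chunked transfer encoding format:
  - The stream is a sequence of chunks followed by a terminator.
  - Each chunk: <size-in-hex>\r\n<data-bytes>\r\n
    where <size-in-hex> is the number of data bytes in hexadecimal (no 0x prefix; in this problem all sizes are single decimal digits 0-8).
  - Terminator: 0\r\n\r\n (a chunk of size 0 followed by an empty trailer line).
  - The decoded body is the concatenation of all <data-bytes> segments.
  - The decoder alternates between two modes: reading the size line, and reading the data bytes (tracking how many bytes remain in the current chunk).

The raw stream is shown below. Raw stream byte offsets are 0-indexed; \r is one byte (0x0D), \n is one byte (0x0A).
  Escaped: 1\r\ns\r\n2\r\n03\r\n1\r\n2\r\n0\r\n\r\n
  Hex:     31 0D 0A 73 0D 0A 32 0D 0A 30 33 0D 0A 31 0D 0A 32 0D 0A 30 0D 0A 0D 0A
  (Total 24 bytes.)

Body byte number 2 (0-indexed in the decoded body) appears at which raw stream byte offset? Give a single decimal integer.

Chunk 1: stream[0..1]='1' size=0x1=1, data at stream[3..4]='s' -> body[0..1], body so far='s'
Chunk 2: stream[6..7]='2' size=0x2=2, data at stream[9..11]='03' -> body[1..3], body so far='s03'
Chunk 3: stream[13..14]='1' size=0x1=1, data at stream[16..17]='2' -> body[3..4], body so far='s032'
Chunk 4: stream[19..20]='0' size=0 (terminator). Final body='s032' (4 bytes)
Body byte 2 at stream offset 10

Answer: 10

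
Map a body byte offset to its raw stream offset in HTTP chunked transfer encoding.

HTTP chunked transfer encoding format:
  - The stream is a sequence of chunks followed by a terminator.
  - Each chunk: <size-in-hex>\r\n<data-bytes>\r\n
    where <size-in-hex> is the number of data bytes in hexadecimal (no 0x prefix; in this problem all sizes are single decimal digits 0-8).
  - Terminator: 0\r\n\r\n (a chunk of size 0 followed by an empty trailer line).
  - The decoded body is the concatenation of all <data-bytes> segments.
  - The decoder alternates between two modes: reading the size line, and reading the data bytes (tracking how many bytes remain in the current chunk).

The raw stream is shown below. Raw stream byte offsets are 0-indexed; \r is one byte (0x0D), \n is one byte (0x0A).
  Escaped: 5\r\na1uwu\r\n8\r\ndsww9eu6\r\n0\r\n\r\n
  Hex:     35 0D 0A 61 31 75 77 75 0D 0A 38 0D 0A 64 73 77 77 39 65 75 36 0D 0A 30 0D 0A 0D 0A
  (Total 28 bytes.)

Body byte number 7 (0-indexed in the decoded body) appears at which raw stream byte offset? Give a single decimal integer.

Chunk 1: stream[0..1]='5' size=0x5=5, data at stream[3..8]='a1uwu' -> body[0..5], body so far='a1uwu'
Chunk 2: stream[10..11]='8' size=0x8=8, data at stream[13..21]='dsww9eu6' -> body[5..13], body so far='a1uwudsww9eu6'
Chunk 3: stream[23..24]='0' size=0 (terminator). Final body='a1uwudsww9eu6' (13 bytes)
Body byte 7 at stream offset 15

Answer: 15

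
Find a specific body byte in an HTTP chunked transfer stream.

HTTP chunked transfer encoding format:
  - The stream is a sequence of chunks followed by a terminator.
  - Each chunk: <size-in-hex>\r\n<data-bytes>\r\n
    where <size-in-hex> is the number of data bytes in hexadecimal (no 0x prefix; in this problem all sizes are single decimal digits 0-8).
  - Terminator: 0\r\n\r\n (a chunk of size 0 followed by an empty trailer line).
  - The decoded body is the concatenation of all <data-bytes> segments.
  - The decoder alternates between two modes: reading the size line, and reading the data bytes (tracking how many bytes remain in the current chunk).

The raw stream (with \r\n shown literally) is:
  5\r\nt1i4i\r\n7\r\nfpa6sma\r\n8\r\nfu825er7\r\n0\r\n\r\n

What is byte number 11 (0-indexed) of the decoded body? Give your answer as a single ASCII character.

Chunk 1: stream[0..1]='5' size=0x5=5, data at stream[3..8]='t1i4i' -> body[0..5], body so far='t1i4i'
Chunk 2: stream[10..11]='7' size=0x7=7, data at stream[13..20]='fpa6sma' -> body[5..12], body so far='t1i4ifpa6sma'
Chunk 3: stream[22..23]='8' size=0x8=8, data at stream[25..33]='fu825er7' -> body[12..20], body so far='t1i4ifpa6smafu825er7'
Chunk 4: stream[35..36]='0' size=0 (terminator). Final body='t1i4ifpa6smafu825er7' (20 bytes)
Body byte 11 = 'a'

Answer: a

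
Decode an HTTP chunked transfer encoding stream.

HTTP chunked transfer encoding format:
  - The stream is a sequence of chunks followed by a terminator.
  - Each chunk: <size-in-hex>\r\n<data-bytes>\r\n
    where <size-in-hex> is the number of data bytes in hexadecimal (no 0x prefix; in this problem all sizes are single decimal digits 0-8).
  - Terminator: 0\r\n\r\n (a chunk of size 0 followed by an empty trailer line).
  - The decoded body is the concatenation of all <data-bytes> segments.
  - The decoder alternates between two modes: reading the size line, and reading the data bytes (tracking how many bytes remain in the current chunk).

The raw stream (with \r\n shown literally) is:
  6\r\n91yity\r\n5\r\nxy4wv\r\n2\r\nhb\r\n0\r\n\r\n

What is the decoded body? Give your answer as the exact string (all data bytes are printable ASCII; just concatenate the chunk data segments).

Answer: 91yityxy4wvhb

Derivation:
Chunk 1: stream[0..1]='6' size=0x6=6, data at stream[3..9]='91yity' -> body[0..6], body so far='91yity'
Chunk 2: stream[11..12]='5' size=0x5=5, data at stream[14..19]='xy4wv' -> body[6..11], body so far='91yityxy4wv'
Chunk 3: stream[21..22]='2' size=0x2=2, data at stream[24..26]='hb' -> body[11..13], body so far='91yityxy4wvhb'
Chunk 4: stream[28..29]='0' size=0 (terminator). Final body='91yityxy4wvhb' (13 bytes)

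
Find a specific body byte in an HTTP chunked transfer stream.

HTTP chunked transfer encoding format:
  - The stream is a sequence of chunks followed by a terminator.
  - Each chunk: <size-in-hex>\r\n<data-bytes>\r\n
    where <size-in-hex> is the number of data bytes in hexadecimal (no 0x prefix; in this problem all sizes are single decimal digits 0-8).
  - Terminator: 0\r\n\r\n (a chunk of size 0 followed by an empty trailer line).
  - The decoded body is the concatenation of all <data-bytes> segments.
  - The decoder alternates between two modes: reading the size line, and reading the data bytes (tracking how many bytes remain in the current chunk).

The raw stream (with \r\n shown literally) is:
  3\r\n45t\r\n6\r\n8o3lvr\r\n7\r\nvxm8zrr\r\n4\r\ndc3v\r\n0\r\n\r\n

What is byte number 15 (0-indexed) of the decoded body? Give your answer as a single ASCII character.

Chunk 1: stream[0..1]='3' size=0x3=3, data at stream[3..6]='45t' -> body[0..3], body so far='45t'
Chunk 2: stream[8..9]='6' size=0x6=6, data at stream[11..17]='8o3lvr' -> body[3..9], body so far='45t8o3lvr'
Chunk 3: stream[19..20]='7' size=0x7=7, data at stream[22..29]='vxm8zrr' -> body[9..16], body so far='45t8o3lvrvxm8zrr'
Chunk 4: stream[31..32]='4' size=0x4=4, data at stream[34..38]='dc3v' -> body[16..20], body so far='45t8o3lvrvxm8zrrdc3v'
Chunk 5: stream[40..41]='0' size=0 (terminator). Final body='45t8o3lvrvxm8zrrdc3v' (20 bytes)
Body byte 15 = 'r'

Answer: r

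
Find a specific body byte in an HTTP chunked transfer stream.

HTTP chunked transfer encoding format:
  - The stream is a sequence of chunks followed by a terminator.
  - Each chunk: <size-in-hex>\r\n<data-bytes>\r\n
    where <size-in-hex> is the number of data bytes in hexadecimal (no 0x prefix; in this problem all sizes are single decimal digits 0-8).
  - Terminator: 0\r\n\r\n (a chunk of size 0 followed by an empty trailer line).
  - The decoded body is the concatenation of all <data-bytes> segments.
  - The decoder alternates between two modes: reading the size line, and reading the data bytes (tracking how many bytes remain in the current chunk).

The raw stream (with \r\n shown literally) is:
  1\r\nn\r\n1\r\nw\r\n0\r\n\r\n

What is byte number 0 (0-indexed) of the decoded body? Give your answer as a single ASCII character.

Answer: n

Derivation:
Chunk 1: stream[0..1]='1' size=0x1=1, data at stream[3..4]='n' -> body[0..1], body so far='n'
Chunk 2: stream[6..7]='1' size=0x1=1, data at stream[9..10]='w' -> body[1..2], body so far='nw'
Chunk 3: stream[12..13]='0' size=0 (terminator). Final body='nw' (2 bytes)
Body byte 0 = 'n'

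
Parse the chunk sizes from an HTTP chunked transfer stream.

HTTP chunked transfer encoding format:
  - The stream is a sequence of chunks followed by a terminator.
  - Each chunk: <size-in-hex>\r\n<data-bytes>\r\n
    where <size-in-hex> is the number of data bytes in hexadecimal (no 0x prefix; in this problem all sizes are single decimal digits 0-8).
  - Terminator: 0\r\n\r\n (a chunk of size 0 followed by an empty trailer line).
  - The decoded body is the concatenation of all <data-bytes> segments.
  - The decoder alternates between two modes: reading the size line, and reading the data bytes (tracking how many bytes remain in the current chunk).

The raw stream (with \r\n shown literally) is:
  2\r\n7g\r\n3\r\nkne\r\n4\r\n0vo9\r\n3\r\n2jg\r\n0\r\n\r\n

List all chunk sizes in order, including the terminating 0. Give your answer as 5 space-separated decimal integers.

Chunk 1: stream[0..1]='2' size=0x2=2, data at stream[3..5]='7g' -> body[0..2], body so far='7g'
Chunk 2: stream[7..8]='3' size=0x3=3, data at stream[10..13]='kne' -> body[2..5], body so far='7gkne'
Chunk 3: stream[15..16]='4' size=0x4=4, data at stream[18..22]='0vo9' -> body[5..9], body so far='7gkne0vo9'
Chunk 4: stream[24..25]='3' size=0x3=3, data at stream[27..30]='2jg' -> body[9..12], body so far='7gkne0vo92jg'
Chunk 5: stream[32..33]='0' size=0 (terminator). Final body='7gkne0vo92jg' (12 bytes)

Answer: 2 3 4 3 0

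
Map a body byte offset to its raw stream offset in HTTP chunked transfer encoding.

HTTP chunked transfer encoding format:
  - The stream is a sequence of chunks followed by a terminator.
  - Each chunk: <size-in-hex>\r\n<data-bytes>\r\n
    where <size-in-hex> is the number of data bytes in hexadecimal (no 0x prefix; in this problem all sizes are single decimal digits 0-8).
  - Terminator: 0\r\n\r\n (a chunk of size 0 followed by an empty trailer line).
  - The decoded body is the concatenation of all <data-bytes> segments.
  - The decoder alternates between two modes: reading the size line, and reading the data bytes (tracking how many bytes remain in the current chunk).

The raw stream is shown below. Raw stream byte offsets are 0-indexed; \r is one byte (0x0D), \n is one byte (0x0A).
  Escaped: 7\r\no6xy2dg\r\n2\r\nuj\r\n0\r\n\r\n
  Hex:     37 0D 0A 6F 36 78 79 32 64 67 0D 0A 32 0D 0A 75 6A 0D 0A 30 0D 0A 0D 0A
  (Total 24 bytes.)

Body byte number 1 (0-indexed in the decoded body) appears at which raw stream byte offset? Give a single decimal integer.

Chunk 1: stream[0..1]='7' size=0x7=7, data at stream[3..10]='o6xy2dg' -> body[0..7], body so far='o6xy2dg'
Chunk 2: stream[12..13]='2' size=0x2=2, data at stream[15..17]='uj' -> body[7..9], body so far='o6xy2dguj'
Chunk 3: stream[19..20]='0' size=0 (terminator). Final body='o6xy2dguj' (9 bytes)
Body byte 1 at stream offset 4

Answer: 4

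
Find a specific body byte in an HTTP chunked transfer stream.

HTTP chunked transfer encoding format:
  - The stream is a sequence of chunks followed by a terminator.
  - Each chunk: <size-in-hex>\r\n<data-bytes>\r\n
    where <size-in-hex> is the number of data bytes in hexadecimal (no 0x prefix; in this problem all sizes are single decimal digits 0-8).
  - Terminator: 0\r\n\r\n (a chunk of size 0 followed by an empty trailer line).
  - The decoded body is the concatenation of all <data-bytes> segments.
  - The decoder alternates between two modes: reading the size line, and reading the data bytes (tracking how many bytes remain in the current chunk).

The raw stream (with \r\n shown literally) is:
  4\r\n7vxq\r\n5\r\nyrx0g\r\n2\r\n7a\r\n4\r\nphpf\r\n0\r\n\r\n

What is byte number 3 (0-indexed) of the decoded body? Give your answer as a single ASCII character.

Chunk 1: stream[0..1]='4' size=0x4=4, data at stream[3..7]='7vxq' -> body[0..4], body so far='7vxq'
Chunk 2: stream[9..10]='5' size=0x5=5, data at stream[12..17]='yrx0g' -> body[4..9], body so far='7vxqyrx0g'
Chunk 3: stream[19..20]='2' size=0x2=2, data at stream[22..24]='7a' -> body[9..11], body so far='7vxqyrx0g7a'
Chunk 4: stream[26..27]='4' size=0x4=4, data at stream[29..33]='phpf' -> body[11..15], body so far='7vxqyrx0g7aphpf'
Chunk 5: stream[35..36]='0' size=0 (terminator). Final body='7vxqyrx0g7aphpf' (15 bytes)
Body byte 3 = 'q'

Answer: q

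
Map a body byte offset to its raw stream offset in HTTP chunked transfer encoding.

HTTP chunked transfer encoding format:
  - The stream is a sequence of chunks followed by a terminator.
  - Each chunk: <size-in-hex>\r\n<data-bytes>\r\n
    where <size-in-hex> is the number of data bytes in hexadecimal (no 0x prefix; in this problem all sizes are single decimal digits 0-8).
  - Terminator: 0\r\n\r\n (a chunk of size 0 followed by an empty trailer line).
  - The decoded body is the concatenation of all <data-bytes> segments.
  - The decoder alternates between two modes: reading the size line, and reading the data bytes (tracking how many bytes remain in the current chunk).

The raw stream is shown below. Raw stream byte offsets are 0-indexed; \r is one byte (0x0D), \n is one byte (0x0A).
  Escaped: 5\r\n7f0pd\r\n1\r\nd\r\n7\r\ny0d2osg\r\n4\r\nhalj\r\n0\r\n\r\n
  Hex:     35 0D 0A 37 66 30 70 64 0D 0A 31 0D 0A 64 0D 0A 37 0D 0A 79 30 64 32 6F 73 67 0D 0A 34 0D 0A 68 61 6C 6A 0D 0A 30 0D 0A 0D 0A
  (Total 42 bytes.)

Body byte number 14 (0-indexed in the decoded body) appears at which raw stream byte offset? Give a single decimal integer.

Answer: 32

Derivation:
Chunk 1: stream[0..1]='5' size=0x5=5, data at stream[3..8]='7f0pd' -> body[0..5], body so far='7f0pd'
Chunk 2: stream[10..11]='1' size=0x1=1, data at stream[13..14]='d' -> body[5..6], body so far='7f0pdd'
Chunk 3: stream[16..17]='7' size=0x7=7, data at stream[19..26]='y0d2osg' -> body[6..13], body so far='7f0pddy0d2osg'
Chunk 4: stream[28..29]='4' size=0x4=4, data at stream[31..35]='halj' -> body[13..17], body so far='7f0pddy0d2osghalj'
Chunk 5: stream[37..38]='0' size=0 (terminator). Final body='7f0pddy0d2osghalj' (17 bytes)
Body byte 14 at stream offset 32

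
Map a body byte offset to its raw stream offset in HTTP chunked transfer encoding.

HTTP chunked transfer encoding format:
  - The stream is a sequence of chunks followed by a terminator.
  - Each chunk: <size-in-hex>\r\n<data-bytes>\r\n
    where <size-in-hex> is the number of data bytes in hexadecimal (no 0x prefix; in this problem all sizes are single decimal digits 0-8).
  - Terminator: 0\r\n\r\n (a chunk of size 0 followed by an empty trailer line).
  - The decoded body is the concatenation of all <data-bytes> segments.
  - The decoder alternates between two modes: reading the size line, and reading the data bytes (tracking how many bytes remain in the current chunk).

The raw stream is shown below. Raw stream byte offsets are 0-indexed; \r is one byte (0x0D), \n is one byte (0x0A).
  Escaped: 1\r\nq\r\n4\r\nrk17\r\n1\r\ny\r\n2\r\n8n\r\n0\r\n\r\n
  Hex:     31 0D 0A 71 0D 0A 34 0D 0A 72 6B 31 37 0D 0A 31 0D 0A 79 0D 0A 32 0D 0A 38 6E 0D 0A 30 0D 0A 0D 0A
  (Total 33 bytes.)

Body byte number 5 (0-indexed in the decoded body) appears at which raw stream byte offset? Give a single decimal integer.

Answer: 18

Derivation:
Chunk 1: stream[0..1]='1' size=0x1=1, data at stream[3..4]='q' -> body[0..1], body so far='q'
Chunk 2: stream[6..7]='4' size=0x4=4, data at stream[9..13]='rk17' -> body[1..5], body so far='qrk17'
Chunk 3: stream[15..16]='1' size=0x1=1, data at stream[18..19]='y' -> body[5..6], body so far='qrk17y'
Chunk 4: stream[21..22]='2' size=0x2=2, data at stream[24..26]='8n' -> body[6..8], body so far='qrk17y8n'
Chunk 5: stream[28..29]='0' size=0 (terminator). Final body='qrk17y8n' (8 bytes)
Body byte 5 at stream offset 18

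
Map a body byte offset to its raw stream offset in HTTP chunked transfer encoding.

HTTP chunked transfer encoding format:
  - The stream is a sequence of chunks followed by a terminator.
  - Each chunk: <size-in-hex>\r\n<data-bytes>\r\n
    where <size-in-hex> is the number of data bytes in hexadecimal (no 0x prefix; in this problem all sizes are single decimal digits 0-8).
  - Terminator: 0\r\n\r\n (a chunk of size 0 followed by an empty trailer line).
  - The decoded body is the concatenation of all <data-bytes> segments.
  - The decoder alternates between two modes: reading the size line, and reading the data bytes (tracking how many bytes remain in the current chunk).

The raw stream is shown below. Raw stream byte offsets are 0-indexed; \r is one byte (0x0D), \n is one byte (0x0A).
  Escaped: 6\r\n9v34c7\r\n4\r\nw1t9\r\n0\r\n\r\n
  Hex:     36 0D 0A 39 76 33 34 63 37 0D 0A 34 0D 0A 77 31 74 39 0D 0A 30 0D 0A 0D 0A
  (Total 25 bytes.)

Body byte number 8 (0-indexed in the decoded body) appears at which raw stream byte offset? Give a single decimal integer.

Chunk 1: stream[0..1]='6' size=0x6=6, data at stream[3..9]='9v34c7' -> body[0..6], body so far='9v34c7'
Chunk 2: stream[11..12]='4' size=0x4=4, data at stream[14..18]='w1t9' -> body[6..10], body so far='9v34c7w1t9'
Chunk 3: stream[20..21]='0' size=0 (terminator). Final body='9v34c7w1t9' (10 bytes)
Body byte 8 at stream offset 16

Answer: 16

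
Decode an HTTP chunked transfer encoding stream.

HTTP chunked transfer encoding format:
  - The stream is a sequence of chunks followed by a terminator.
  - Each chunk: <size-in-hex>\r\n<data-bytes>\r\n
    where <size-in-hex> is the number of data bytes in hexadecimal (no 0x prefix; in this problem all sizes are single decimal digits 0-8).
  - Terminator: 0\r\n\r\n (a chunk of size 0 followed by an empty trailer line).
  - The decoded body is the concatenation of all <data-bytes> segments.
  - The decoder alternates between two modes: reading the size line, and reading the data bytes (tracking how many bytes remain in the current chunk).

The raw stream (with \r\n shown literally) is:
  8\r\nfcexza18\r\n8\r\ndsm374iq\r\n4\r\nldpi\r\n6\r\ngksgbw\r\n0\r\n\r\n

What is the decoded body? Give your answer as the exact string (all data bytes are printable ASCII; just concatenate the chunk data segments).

Answer: fcexza18dsm374iqldpigksgbw

Derivation:
Chunk 1: stream[0..1]='8' size=0x8=8, data at stream[3..11]='fcexza18' -> body[0..8], body so far='fcexza18'
Chunk 2: stream[13..14]='8' size=0x8=8, data at stream[16..24]='dsm374iq' -> body[8..16], body so far='fcexza18dsm374iq'
Chunk 3: stream[26..27]='4' size=0x4=4, data at stream[29..33]='ldpi' -> body[16..20], body so far='fcexza18dsm374iqldpi'
Chunk 4: stream[35..36]='6' size=0x6=6, data at stream[38..44]='gksgbw' -> body[20..26], body so far='fcexza18dsm374iqldpigksgbw'
Chunk 5: stream[46..47]='0' size=0 (terminator). Final body='fcexza18dsm374iqldpigksgbw' (26 bytes)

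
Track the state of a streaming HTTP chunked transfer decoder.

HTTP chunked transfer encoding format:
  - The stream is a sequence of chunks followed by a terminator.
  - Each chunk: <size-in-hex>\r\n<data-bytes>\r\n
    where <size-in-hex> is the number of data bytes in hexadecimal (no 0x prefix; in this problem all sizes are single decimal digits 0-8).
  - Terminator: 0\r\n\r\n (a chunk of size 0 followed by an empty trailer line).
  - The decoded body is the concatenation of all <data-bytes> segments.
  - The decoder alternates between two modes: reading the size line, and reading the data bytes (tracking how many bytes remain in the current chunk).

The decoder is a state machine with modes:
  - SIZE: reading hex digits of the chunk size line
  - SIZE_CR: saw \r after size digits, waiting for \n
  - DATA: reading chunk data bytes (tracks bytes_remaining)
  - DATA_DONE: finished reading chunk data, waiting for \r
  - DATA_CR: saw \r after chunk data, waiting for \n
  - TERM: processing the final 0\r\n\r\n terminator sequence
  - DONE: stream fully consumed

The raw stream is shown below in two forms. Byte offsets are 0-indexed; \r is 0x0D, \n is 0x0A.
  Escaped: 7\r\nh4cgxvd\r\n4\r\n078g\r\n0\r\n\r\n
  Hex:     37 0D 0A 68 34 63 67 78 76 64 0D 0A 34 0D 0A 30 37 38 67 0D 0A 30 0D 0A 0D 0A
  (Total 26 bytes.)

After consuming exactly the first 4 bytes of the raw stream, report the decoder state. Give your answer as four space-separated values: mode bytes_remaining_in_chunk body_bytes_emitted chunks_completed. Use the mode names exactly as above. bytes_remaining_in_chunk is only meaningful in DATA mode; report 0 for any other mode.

Byte 0 = '7': mode=SIZE remaining=0 emitted=0 chunks_done=0
Byte 1 = 0x0D: mode=SIZE_CR remaining=0 emitted=0 chunks_done=0
Byte 2 = 0x0A: mode=DATA remaining=7 emitted=0 chunks_done=0
Byte 3 = 'h': mode=DATA remaining=6 emitted=1 chunks_done=0

Answer: DATA 6 1 0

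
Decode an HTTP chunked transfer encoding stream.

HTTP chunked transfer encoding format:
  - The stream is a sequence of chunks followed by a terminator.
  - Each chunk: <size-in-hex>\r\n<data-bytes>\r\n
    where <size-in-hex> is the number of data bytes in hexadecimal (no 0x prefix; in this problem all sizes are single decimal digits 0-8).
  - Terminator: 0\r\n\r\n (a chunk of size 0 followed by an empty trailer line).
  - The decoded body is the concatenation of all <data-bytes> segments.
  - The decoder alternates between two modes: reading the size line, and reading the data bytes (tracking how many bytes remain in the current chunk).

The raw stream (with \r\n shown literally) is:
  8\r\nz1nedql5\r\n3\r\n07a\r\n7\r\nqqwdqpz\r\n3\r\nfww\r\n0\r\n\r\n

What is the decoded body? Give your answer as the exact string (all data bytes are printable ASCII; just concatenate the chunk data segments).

Answer: z1nedql507aqqwdqpzfww

Derivation:
Chunk 1: stream[0..1]='8' size=0x8=8, data at stream[3..11]='z1nedql5' -> body[0..8], body so far='z1nedql5'
Chunk 2: stream[13..14]='3' size=0x3=3, data at stream[16..19]='07a' -> body[8..11], body so far='z1nedql507a'
Chunk 3: stream[21..22]='7' size=0x7=7, data at stream[24..31]='qqwdqpz' -> body[11..18], body so far='z1nedql507aqqwdqpz'
Chunk 4: stream[33..34]='3' size=0x3=3, data at stream[36..39]='fww' -> body[18..21], body so far='z1nedql507aqqwdqpzfww'
Chunk 5: stream[41..42]='0' size=0 (terminator). Final body='z1nedql507aqqwdqpzfww' (21 bytes)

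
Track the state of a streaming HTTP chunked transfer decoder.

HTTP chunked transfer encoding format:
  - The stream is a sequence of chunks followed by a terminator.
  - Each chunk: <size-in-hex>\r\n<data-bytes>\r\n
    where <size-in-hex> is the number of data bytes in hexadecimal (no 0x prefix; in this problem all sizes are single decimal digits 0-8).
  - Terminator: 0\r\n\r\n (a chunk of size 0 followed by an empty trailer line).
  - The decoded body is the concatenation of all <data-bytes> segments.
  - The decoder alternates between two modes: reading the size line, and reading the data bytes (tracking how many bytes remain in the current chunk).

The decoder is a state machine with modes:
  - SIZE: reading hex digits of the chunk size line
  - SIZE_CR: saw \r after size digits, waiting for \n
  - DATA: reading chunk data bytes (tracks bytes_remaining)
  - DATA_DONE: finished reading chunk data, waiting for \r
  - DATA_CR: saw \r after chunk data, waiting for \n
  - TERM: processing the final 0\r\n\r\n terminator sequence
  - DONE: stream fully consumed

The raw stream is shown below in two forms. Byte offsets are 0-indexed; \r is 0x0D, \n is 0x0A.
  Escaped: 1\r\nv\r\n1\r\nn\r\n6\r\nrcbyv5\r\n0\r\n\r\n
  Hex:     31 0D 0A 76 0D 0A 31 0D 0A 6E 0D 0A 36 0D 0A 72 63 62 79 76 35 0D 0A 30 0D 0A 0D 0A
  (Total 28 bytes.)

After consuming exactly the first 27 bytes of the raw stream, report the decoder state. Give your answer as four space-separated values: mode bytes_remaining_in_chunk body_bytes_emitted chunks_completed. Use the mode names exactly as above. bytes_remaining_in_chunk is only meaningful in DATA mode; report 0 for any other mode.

Answer: TERM 0 8 3

Derivation:
Byte 0 = '1': mode=SIZE remaining=0 emitted=0 chunks_done=0
Byte 1 = 0x0D: mode=SIZE_CR remaining=0 emitted=0 chunks_done=0
Byte 2 = 0x0A: mode=DATA remaining=1 emitted=0 chunks_done=0
Byte 3 = 'v': mode=DATA_DONE remaining=0 emitted=1 chunks_done=0
Byte 4 = 0x0D: mode=DATA_CR remaining=0 emitted=1 chunks_done=0
Byte 5 = 0x0A: mode=SIZE remaining=0 emitted=1 chunks_done=1
Byte 6 = '1': mode=SIZE remaining=0 emitted=1 chunks_done=1
Byte 7 = 0x0D: mode=SIZE_CR remaining=0 emitted=1 chunks_done=1
Byte 8 = 0x0A: mode=DATA remaining=1 emitted=1 chunks_done=1
Byte 9 = 'n': mode=DATA_DONE remaining=0 emitted=2 chunks_done=1
Byte 10 = 0x0D: mode=DATA_CR remaining=0 emitted=2 chunks_done=1
Byte 11 = 0x0A: mode=SIZE remaining=0 emitted=2 chunks_done=2
Byte 12 = '6': mode=SIZE remaining=0 emitted=2 chunks_done=2
Byte 13 = 0x0D: mode=SIZE_CR remaining=0 emitted=2 chunks_done=2
Byte 14 = 0x0A: mode=DATA remaining=6 emitted=2 chunks_done=2
Byte 15 = 'r': mode=DATA remaining=5 emitted=3 chunks_done=2
Byte 16 = 'c': mode=DATA remaining=4 emitted=4 chunks_done=2
Byte 17 = 'b': mode=DATA remaining=3 emitted=5 chunks_done=2
Byte 18 = 'y': mode=DATA remaining=2 emitted=6 chunks_done=2
Byte 19 = 'v': mode=DATA remaining=1 emitted=7 chunks_done=2
Byte 20 = '5': mode=DATA_DONE remaining=0 emitted=8 chunks_done=2
Byte 21 = 0x0D: mode=DATA_CR remaining=0 emitted=8 chunks_done=2
Byte 22 = 0x0A: mode=SIZE remaining=0 emitted=8 chunks_done=3
Byte 23 = '0': mode=SIZE remaining=0 emitted=8 chunks_done=3
Byte 24 = 0x0D: mode=SIZE_CR remaining=0 emitted=8 chunks_done=3
Byte 25 = 0x0A: mode=TERM remaining=0 emitted=8 chunks_done=3
Byte 26 = 0x0D: mode=TERM remaining=0 emitted=8 chunks_done=3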